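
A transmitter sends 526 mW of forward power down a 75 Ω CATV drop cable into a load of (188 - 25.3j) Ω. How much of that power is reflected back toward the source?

|Γ| = |(113 − j25.3)/(263 − j25.3)| = 0.438
|Γ|² = 0.192
P_refl = |Γ|²·P_inc = 101 mW, P_del = (1 − |Γ|²)·P_inc = 425 mW

P_reflected ≈ 101 mW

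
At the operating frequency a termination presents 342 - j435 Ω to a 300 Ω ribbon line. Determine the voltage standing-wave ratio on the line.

Γ = (Z_L − Z_0)/(Z_L + Z_0) = (42 − j435)/(642 − j435)
|Γ| = 437/775 = 0.564
VSWR = (1 + |Γ|)/(1 − |Γ|) = 1.56/0.436

VSWR ≈ 3.58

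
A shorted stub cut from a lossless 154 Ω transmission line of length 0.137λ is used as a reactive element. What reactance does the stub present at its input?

βl = 2π × 0.137 = 49.3°
tan(βl) = 1.16
For a shorted stub, Z_in = jZ_0·tan(βl)

X_in ≈ 179 Ω (inductive)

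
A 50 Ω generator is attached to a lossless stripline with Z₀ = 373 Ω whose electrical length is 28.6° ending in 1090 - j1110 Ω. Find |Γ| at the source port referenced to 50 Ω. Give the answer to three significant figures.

tan(βl) = 0.545
Z_in = Z_0·(Z_L + jZ_0·tanβl)/(Z_0 + jZ_L·tanβl) = 150 − j437 Ω
Γ_s = (Z_in − Z_s)/(Z_in + Z_s) = (100 − j437)/(200 − j437), |Γ_s| = 0.933

|Γ| ≈ 0.933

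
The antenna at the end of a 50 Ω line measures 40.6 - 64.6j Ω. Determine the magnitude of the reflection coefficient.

Γ = (Z_L − Z_0)/(Z_L + Z_0) = (-9.4 − j64.6)/(90.6 − j64.6)
|Γ| = 65.3/111

|Γ| ≈ 0.587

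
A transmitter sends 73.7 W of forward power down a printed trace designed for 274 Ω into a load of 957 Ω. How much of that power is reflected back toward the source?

Γ = (957 − 274)/(957 + 274) = 0.555
|Γ|² = 0.308
P_refl = |Γ|²·P_inc = 22.7 W, P_del = (1 − |Γ|²)·P_inc = 51 W

P_reflected ≈ 22.7 W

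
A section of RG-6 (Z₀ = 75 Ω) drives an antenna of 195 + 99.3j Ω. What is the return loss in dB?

RL ≈ 5.33 dB

Γ = (120 + j99.3)/(270 + j99.3), |Γ| = 0.541
RL = −20·log₁₀|Γ| = −20·log₁₀(0.541)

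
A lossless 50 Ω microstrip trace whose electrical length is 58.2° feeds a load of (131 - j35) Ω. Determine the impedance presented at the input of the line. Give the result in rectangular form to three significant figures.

tan(βl) = tan(58.2°) = 1.61
Z_in = Z_0·(Z_L + jZ_0·tanβl)/(Z_0 + jZ_L·tanβl)
     = 50·(131 + j45.6)/(106 + j211)

Z_in ≈ 21.1 − j20.4 Ω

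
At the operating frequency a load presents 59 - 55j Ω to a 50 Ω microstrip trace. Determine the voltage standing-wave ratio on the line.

VSWR ≈ 2.68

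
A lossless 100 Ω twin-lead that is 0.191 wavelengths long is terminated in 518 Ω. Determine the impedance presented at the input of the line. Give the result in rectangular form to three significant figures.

Z_in ≈ 22.1 − j37.2 Ω

βl = 2π × 0.191 = 68.8°
tan(βl) = tan(68.8°) = 2.57
Z_in = Z_0·(Z_L + jZ_0·tanβl)/(Z_0 + jZ_L·tanβl)
     = 100·(518 + j257)/(100 + j1330)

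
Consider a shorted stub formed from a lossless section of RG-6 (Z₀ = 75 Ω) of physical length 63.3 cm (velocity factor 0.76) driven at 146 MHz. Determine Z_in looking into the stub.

λ = v/f = 0.76·c / 146 MHz = 1.56 m
βl = 2π·l/λ = 2π × 0.405 = 146°
tan(βl) = -0.676
For a shorted stub, Z_in = jZ_0·tan(βl)

Z_in ≈ −j50.7 Ω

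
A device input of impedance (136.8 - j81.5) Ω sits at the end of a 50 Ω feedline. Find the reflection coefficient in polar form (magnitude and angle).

Γ ≈ 0.584 ∠ -19.6°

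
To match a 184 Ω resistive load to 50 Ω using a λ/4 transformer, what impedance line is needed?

Z_qwt ≈ 95.9 Ω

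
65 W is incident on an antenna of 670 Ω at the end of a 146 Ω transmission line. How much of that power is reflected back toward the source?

P_reflected ≈ 26.8 W

Γ = (670 − 146)/(670 + 146) = 0.642
|Γ|² = 0.412
P_refl = |Γ|²·P_inc = 26.8 W, P_del = (1 − |Γ|²)·P_inc = 38.2 W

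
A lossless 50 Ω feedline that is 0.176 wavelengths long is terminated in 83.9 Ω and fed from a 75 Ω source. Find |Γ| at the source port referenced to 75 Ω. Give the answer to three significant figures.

|Γ| ≈ 0.394

βl = 2π × 0.176 = 63.4°
tan(βl) = 1.99
Z_in = Z_0·(Z_L + jZ_0·tanβl)/(Z_0 + jZ_L·tanβl) = 34.2 − j14.8 Ω
Γ_s = (Z_in − Z_s)/(Z_in + Z_s) = (-40.8 − j14.8)/(109 − j14.8), |Γ_s| = 0.394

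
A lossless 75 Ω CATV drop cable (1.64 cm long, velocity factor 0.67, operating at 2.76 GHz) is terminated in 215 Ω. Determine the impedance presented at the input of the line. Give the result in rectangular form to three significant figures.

Z_in ≈ 26.7 − j10.3 Ω

λ = v/f = 0.67·c / 2.76 GHz = 0.0728 m
βl = 2π·l/λ = 2π × 0.225 = 81.1°
tan(βl) = tan(81.1°) = 6.36
Z_in = Z_0·(Z_L + jZ_0·tanβl)/(Z_0 + jZ_L·tanβl)
     = 75·(215 + j477)/(75 + j1370)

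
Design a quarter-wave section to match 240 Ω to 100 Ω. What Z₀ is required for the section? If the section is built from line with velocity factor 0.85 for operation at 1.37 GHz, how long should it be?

Z_qwt ≈ 155 Ω; length ≈ 4.65 cm

Z_qwt = √(Z_0·R_L) = √(100 × 240) = √24000
λ = 0.85·c/f = 0.186 m, so l = λ/4 = 0.0465 m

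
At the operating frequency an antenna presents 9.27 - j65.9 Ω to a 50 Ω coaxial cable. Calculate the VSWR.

VSWR ≈ 14.9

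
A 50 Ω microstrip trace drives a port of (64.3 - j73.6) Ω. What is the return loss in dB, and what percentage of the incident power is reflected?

Γ = (14.3 − j73.6)/(114.3 − j73.6), |Γ| = 0.552
RL = −20·log₁₀(0.552) = 5.17 dB
P_refl/P_inc = |Γ|² = 0.304

RL ≈ 5.17 dB; 30.4% of incident power reflected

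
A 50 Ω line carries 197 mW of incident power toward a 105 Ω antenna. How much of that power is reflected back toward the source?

Γ = (105 − 50)/(105 + 50) = 0.355
|Γ|² = 0.126
P_refl = |Γ|²·P_inc = 24.8 mW, P_del = (1 − |Γ|²)·P_inc = 172 mW

P_reflected ≈ 24.8 mW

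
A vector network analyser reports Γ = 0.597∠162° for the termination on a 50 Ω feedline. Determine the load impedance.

Z_L = Z_0·(1 + Γ)/(1 − Γ) = 50·(0.432 + j0.184)/(1.57 − j0.184)

Z_L ≈ 12.9 + j7.4 Ω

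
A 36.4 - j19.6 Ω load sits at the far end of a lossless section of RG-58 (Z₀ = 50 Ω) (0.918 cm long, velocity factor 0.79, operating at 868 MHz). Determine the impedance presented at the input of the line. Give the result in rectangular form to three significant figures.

Z_in ≈ 31.7 − j12.8 Ω

λ = v/f = 0.79·c / 868 MHz = 0.273 m
βl = 2π·l/λ = 2π × 0.0336 = 12.1°
tan(βl) = tan(12.1°) = 0.214
Z_in = Z_0·(Z_L + jZ_0·tanβl)/(Z_0 + jZ_L·tanβl)
     = 50·(36.4 − j8.88)/(54.2 + j7.81)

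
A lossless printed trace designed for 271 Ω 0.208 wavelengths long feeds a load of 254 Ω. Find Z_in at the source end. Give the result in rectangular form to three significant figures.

βl = 2π × 0.208 = 74.9°
tan(βl) = tan(74.9°) = 3.7
Z_in = Z_0·(Z_L + jZ_0·tanβl)/(Z_0 + jZ_L·tanβl)
     = 271·(254 + j1000)/(271 + j940)

Z_in ≈ 286 + j9.35 Ω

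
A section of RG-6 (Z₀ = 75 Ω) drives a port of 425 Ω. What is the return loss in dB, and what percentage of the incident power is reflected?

Γ = (425 − 75)/(425 + 75) = 0.7
RL = −20·log₁₀(0.7) = 3.1 dB
P_refl/P_inc = |Γ|² = 0.49

RL ≈ 3.1 dB; 49% of incident power reflected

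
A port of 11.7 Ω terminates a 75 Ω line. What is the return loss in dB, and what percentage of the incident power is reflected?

Γ = (11.7 − 75)/(11.7 + 75) = -0.73
RL = −20·log₁₀(0.73) = 2.73 dB
P_refl/P_inc = |Γ|² = 0.533

RL ≈ 2.73 dB; 53.3% of incident power reflected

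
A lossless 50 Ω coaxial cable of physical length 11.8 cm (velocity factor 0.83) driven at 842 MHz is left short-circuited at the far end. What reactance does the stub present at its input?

λ = v/f = 0.83·c / 842 MHz = 0.296 m
βl = 2π·l/λ = 2π × 0.399 = 144°
tan(βl) = -0.736
For a short-circuited stub, Z_in = jZ_0·tan(βl)

X_in ≈ -36.8 Ω (capacitive)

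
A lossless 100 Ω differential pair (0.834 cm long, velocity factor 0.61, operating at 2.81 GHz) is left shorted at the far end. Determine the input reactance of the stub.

λ = v/f = 0.61·c / 2.81 GHz = 0.0651 m
βl = 2π·l/λ = 2π × 0.128 = 46.1°
tan(βl) = 1.04
For a shorted stub, Z_in = jZ_0·tan(βl)

X_in ≈ 104 Ω (inductive)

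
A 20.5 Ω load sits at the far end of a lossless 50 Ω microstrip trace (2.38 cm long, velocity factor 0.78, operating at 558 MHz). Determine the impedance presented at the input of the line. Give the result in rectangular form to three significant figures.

Z_in ≈ 22.8 + j15.1 Ω

λ = v/f = 0.78·c / 558 MHz = 0.419 m
βl = 2π·l/λ = 2π × 0.0568 = 20.4°
tan(βl) = tan(20.4°) = 0.373
Z_in = Z_0·(Z_L + jZ_0·tanβl)/(Z_0 + jZ_L·tanβl)
     = 50·(20.5 + j18.6)/(50 + j7.64)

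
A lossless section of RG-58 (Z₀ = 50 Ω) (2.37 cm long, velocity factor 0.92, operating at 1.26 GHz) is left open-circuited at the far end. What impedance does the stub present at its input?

λ = v/f = 0.92·c / 1.26 GHz = 0.219 m
βl = 2π·l/λ = 2π × 0.108 = 39°
tan(βl) = 0.808
For an open-circuited stub, Z_in = −jZ_0·cot(βl) = −jZ_0/tan(βl)

Z_in ≈ −j61.9 Ω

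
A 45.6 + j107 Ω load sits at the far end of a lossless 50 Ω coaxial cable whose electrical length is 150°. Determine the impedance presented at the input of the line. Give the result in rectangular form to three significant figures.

tan(βl) = tan(150°) = -0.577
Z_in = Z_0·(Z_L + jZ_0·tanβl)/(Z_0 + jZ_L·tanβl)
     = 50·(45.6 + j78.1)/(112 − j26.3)

Z_in ≈ 11.5 + j37.7 Ω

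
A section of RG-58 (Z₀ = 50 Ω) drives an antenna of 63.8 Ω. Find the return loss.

Γ = (63.8 − 50)/(63.8 + 50) = 0.121
RL = −20·log₁₀|Γ| = −20·log₁₀(0.121)

RL ≈ 18.3 dB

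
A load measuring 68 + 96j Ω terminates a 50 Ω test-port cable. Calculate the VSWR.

VSWR ≈ 4.59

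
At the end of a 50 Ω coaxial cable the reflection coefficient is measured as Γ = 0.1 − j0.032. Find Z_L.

Z_L ≈ 61 − j3.95 Ω

Z_L = Z_0·(1 + Γ)/(1 − Γ) = 50·(1.1 − j0.032)/(0.9 + j0.032)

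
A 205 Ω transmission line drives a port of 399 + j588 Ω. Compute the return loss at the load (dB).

Γ = (194 + j588)/(604 + j588), |Γ| = 0.735
RL = −20·log₁₀|Γ| = −20·log₁₀(0.735)

RL ≈ 2.68 dB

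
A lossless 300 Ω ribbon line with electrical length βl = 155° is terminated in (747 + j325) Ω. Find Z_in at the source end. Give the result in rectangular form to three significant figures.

Z_in ≈ 252 + j317 Ω

tan(βl) = tan(155°) = -0.466
Z_in = Z_0·(Z_L + jZ_0·tanβl)/(Z_0 + jZ_L·tanβl)
     = 300·(747 + j185)/(452 − j348)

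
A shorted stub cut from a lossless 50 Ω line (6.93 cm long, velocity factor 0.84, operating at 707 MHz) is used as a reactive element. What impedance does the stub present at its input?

λ = v/f = 0.84·c / 707 MHz = 0.356 m
βl = 2π·l/λ = 2π × 0.194 = 70°
tan(βl) = 2.75
For a shorted stub, Z_in = jZ_0·tan(βl)

Z_in ≈ +j137 Ω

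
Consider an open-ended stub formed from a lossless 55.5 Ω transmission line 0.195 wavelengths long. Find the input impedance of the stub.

Z_in ≈ −j20 Ω

βl = 2π × 0.195 = 70.2°
tan(βl) = 2.78
For an open-ended stub, Z_in = −jZ_0·cot(βl) = −jZ_0/tan(βl)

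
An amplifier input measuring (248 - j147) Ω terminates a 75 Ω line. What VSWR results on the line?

Γ = (Z_L − Z_0)/(Z_L + Z_0) = (173 − j147)/(323 − j147)
|Γ| = 227/355 = 0.64
VSWR = (1 + |Γ|)/(1 − |Γ|) = 1.64/0.36

VSWR ≈ 4.55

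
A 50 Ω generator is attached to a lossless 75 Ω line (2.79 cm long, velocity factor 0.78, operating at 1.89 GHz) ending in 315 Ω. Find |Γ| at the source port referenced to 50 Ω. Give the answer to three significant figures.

|Γ| ≈ 0.486

λ = v/f = 0.78·c / 1.89 GHz = 0.124 m
βl = 2π·l/λ = 2π × 0.225 = 81.1°
tan(βl) = 6.4
Z_in = Z_0·(Z_L + jZ_0·tanβl)/(Z_0 + jZ_L·tanβl) = 18.3 − j11 Ω
Γ_s = (Z_in − Z_s)/(Z_in + Z_s) = (-31.7 − j11)/(68.3 − j11), |Γ_s| = 0.486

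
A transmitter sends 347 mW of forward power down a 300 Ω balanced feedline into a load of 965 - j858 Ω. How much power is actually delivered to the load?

P_delivered ≈ 172 mW

|Γ| = |(665 − j858)/(1265 − j858)| = 0.71
|Γ|² = 0.504
P_refl = |Γ|²·P_inc = 175 mW, P_del = (1 − |Γ|²)·P_inc = 172 mW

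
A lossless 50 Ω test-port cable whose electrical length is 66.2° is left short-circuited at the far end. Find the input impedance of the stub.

Z_in ≈ +j113 Ω

tan(βl) = 2.27
For a short-circuited stub, Z_in = jZ_0·tan(βl)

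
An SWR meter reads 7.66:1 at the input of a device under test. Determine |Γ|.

|Γ| ≈ 0.769

|Γ| = (S − 1)/(S + 1) = (7.66 − 1)/(7.66 + 1) = 6.66/8.66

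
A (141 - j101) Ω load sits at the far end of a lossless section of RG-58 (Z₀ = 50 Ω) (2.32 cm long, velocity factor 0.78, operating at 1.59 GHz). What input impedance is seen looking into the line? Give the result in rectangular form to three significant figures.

λ = v/f = 0.78·c / 1.59 GHz = 0.147 m
βl = 2π·l/λ = 2π × 0.158 = 56.8°
tan(βl) = tan(56.8°) = 1.53
Z_in = Z_0·(Z_L + jZ_0·tanβl)/(Z_0 + jZ_L·tanβl)
     = 50·(141 − j24.7)/(204 + j215)

Z_in ≈ 13.3 − j20.1 Ω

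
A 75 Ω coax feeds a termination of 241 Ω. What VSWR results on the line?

Γ = (241 − 75)/(241 + 75) = 0.525
VSWR = (1 + 0.525)/(1 − 0.525)

VSWR ≈ 3.21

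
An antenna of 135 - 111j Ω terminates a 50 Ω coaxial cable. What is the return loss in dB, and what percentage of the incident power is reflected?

Γ = (85 − j111)/(185 − j111), |Γ| = 0.648
RL = −20·log₁₀(0.648) = 3.77 dB
P_refl/P_inc = |Γ|² = 0.42

RL ≈ 3.77 dB; 42% of incident power reflected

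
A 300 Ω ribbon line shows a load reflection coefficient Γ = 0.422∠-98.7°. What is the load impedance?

Z_L = Z_0·(1 + Γ)/(1 − Γ) = 300·(0.936 − j0.417)/(1.06 + j0.417)

Z_L ≈ 189 − j192 Ω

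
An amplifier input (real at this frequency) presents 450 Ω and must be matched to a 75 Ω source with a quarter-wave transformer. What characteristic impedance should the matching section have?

Z_qwt = √(Z_0·R_L) = √(75 × 450) = √33750

Z_qwt ≈ 184 Ω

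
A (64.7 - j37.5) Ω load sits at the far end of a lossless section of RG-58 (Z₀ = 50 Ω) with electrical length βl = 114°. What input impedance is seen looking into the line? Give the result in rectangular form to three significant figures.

Z_in ≈ 43.9 + j32.6 Ω

tan(βl) = tan(114°) = -2.25
Z_in = Z_0·(Z_L + jZ_0·tanβl)/(Z_0 + jZ_L·tanβl)
     = 50·(64.7 − j150)/(-34.2 − j145)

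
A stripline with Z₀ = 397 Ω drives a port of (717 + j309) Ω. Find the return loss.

RL ≈ 8.3 dB

Γ = (320 + j309)/(1114 + j309), |Γ| = 0.385
RL = −20·log₁₀|Γ| = −20·log₁₀(0.385)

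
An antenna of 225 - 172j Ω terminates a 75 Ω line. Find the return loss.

Γ = (150 − j172)/(300 − j172), |Γ| = 0.66
RL = −20·log₁₀|Γ| = −20·log₁₀(0.66)

RL ≈ 3.61 dB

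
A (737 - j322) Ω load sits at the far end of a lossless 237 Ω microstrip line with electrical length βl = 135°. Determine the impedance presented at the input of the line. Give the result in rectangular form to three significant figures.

Z_in ≈ 150 + j254 Ω

tan(βl) = tan(135°) = -1
Z_in = Z_0·(Z_L + jZ_0·tanβl)/(Z_0 + jZ_L·tanβl)
     = 237·(737 − j559)/(-85 − j737)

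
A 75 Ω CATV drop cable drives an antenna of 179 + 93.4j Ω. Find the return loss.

RL ≈ 5.74 dB

Γ = (104 + j93.4)/(254 + j93.4), |Γ| = 0.517
RL = −20·log₁₀|Γ| = −20·log₁₀(0.517)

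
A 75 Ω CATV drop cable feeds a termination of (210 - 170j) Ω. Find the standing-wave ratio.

VSWR ≈ 4.78

Γ = (Z_L − Z_0)/(Z_L + Z_0) = (135 − j170)/(285 − j170)
|Γ| = 217/332 = 0.654
VSWR = (1 + |Γ|)/(1 − |Γ|) = 1.65/0.346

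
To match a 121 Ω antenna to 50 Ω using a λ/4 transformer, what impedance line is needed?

Z_qwt = √(Z_0·R_L) = √(50 × 121) = √6050

Z_qwt ≈ 77.8 Ω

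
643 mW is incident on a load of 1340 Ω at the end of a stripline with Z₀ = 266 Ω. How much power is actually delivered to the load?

Γ = (1340 − 266)/(1340 + 266) = 0.669
|Γ|² = 0.447
P_refl = |Γ|²·P_inc = 288 mW, P_del = (1 − |Γ|²)·P_inc = 355 mW

P_delivered ≈ 355 mW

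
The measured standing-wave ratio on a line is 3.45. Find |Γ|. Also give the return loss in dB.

|Γ| = (S − 1)/(S + 1) = (3.45 − 1)/(3.45 + 1) = 2.45/4.45
RL = −20·log₁₀|Γ| = −20·log₁₀(0.551)

|Γ| ≈ 0.551; return loss ≈ 5.18 dB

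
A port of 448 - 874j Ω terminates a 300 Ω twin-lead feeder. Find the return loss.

Γ = (148 − j874)/(748 − j874), |Γ| = 0.771
RL = −20·log₁₀|Γ| = −20·log₁₀(0.771)

RL ≈ 2.26 dB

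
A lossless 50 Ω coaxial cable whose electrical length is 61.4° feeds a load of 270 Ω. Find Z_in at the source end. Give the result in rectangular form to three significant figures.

tan(βl) = tan(61.4°) = 1.83
Z_in = Z_0·(Z_L + jZ_0·tanβl)/(Z_0 + jZ_L·tanβl)
     = 50·(270 + j91.7)/(50 + j495)

Z_in ≈ 11.9 − j26.1 Ω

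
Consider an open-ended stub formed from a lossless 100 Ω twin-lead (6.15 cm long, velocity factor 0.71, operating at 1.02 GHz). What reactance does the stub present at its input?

λ = v/f = 0.71·c / 1.02 GHz = 0.209 m
βl = 2π·l/λ = 2π × 0.295 = 106°
tan(βl) = -3.48
For an open-ended stub, Z_in = −jZ_0·cot(βl) = −jZ_0/tan(βl)

X_in ≈ 28.7 Ω (inductive)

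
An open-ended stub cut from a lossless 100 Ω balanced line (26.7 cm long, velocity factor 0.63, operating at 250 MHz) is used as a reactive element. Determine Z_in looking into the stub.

λ = v/f = 0.63·c / 250 MHz = 0.756 m
βl = 2π·l/λ = 2π × 0.353 = 127°
tan(βl) = -1.32
For an open-ended stub, Z_in = −jZ_0·cot(βl) = −jZ_0/tan(βl)

Z_in ≈ +j75.7 Ω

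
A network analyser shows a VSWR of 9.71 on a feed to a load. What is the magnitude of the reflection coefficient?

|Γ| ≈ 0.813

|Γ| = (S − 1)/(S + 1) = (9.71 − 1)/(9.71 + 1) = 8.71/10.7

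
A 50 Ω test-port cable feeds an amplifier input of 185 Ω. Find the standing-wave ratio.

VSWR ≈ 3.7

Γ = (185 − 50)/(185 + 50) = 0.574
VSWR = (1 + 0.574)/(1 − 0.574)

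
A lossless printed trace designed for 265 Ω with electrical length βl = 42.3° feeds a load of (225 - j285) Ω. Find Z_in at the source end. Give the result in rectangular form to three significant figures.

Z_in ≈ 91.2 − j57.8 Ω

tan(βl) = tan(42.3°) = 0.91
Z_in = Z_0·(Z_L + jZ_0·tanβl)/(Z_0 + jZ_L·tanβl)
     = 265·(225 − j43.9)/(524 + j205)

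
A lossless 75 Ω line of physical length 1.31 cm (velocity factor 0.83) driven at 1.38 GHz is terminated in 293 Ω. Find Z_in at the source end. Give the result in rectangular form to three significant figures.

λ = v/f = 0.83·c / 1.38 GHz = 0.18 m
βl = 2π·l/λ = 2π × 0.0726 = 26.1°
tan(βl) = tan(26.1°) = 0.491
Z_in = Z_0·(Z_L + jZ_0·tanβl)/(Z_0 + jZ_L·tanβl)
     = 75·(293 + j36.8)/(75 + j144)

Z_in ≈ 77.8 − j112 Ω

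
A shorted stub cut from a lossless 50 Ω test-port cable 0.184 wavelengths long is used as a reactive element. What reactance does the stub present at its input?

X_in ≈ 114 Ω (inductive)

βl = 2π × 0.184 = 66.2°
tan(βl) = 2.27
For a shorted stub, Z_in = jZ_0·tan(βl)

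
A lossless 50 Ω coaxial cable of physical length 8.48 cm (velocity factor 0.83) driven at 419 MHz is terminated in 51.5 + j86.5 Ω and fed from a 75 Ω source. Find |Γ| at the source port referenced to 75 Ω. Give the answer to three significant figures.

λ = v/f = 0.83·c / 419 MHz = 0.594 m
βl = 2π·l/λ = 2π × 0.143 = 51.4°
tan(βl) = 1.25
Z_in = Z_0·(Z_L + jZ_0·tanβl)/(Z_0 + jZ_L·tanβl) = 43.8 − j79.5 Ω
Γ_s = (Z_in − Z_s)/(Z_in + Z_s) = (-31.2 − j79.5)/(119 − j79.5), |Γ_s| = 0.598

|Γ| ≈ 0.598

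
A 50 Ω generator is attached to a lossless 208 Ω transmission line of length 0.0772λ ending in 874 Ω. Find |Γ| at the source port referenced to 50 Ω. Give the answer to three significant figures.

|Γ| ≈ 0.867

βl = 2π × 0.0772 = 27.8°
tan(βl) = 0.527
Z_in = Z_0·(Z_L + jZ_0·tanβl)/(Z_0 + jZ_L·tanβl) = 189 − j309 Ω
Γ_s = (Z_in − Z_s)/(Z_in + Z_s) = (139 − j309)/(239 − j309), |Γ_s| = 0.867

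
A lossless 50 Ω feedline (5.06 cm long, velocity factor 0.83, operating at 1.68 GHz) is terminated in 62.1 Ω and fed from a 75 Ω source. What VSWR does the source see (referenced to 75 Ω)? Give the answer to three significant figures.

λ = v/f = 0.83·c / 1.68 GHz = 0.148 m
βl = 2π·l/λ = 2π × 0.341 = 123°
tan(βl) = -1.55
Z_in = Z_0·(Z_L + jZ_0·tanβl)/(Z_0 + jZ_L·tanβl) = 44.9 + j8.95 Ω
Γ_s = (Z_in − Z_s)/(Z_in + Z_s) = (-30.1 + j8.95)/(120 + j8.95), |Γ_s| = 0.261
VSWR = (1 + |Γ_s|)/(1 − |Γ_s|)

VSWR ≈ 1.71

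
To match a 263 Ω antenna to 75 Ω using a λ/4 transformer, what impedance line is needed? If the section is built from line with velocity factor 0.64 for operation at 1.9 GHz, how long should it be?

Z_qwt = √(Z_0·R_L) = √(75 × 263) = √19720
λ = 0.64·c/f = 0.101 m, so l = λ/4 = 0.0253 m

Z_qwt ≈ 140 Ω; length ≈ 2.53 cm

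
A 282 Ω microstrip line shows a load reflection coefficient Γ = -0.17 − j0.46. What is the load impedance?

Z_L = Z_0·(1 + Γ)/(1 − Γ) = 282·(0.83 − j0.46)/(1.17 + j0.46)

Z_L ≈ 136 − j164 Ω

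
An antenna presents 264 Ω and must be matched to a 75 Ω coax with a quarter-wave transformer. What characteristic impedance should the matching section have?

Z_qwt = √(Z_0·R_L) = √(75 × 264) = √19800

Z_qwt ≈ 141 Ω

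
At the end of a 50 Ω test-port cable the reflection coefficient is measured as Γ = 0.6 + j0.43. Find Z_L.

Z_L = Z_0·(1 + Γ)/(1 − Γ) = 50·(1.6 + j0.43)/(0.4 − j0.43)

Z_L ≈ 66 + j125 Ω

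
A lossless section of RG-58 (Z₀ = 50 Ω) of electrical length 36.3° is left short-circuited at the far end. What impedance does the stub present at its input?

Z_in ≈ +j36.7 Ω

tan(βl) = 0.735
For a short-circuited stub, Z_in = jZ_0·tan(βl)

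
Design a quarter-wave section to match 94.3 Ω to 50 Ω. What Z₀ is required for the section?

Z_qwt = √(Z_0·R_L) = √(50 × 94.3) = √4715

Z_qwt ≈ 68.7 Ω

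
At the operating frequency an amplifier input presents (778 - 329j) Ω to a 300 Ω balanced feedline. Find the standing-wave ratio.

Γ = (Z_L − Z_0)/(Z_L + Z_0) = (478 − j329)/(1078 − j329)
|Γ| = 580/1130 = 0.515
VSWR = (1 + |Γ|)/(1 − |Γ|) = 1.51/0.485

VSWR ≈ 3.12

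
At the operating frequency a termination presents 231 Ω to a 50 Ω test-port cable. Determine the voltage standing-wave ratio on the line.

VSWR ≈ 4.62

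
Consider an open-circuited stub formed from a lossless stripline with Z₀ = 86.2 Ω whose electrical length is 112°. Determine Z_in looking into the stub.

Z_in ≈ +j34.8 Ω

tan(βl) = -2.48
For an open-circuited stub, Z_in = −jZ_0·cot(βl) = −jZ_0/tan(βl)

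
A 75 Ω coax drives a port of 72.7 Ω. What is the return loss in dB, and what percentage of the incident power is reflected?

RL ≈ 36.2 dB; 0.0242% of incident power reflected

Γ = (72.7 − 75)/(72.7 + 75) = -0.0156
RL = −20·log₁₀(0.0156) = 36.2 dB
P_refl/P_inc = |Γ|² = 0.000242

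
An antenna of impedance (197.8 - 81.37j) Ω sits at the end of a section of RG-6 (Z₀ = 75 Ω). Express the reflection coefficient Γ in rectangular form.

Γ ≈ 0.495 − j0.151

Γ = (Z_L − Z_0)/(Z_L + Z_0) = (122.8 − j81.37)/(272.8 − j81.37)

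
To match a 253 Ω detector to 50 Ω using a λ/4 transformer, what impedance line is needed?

Z_qwt = √(Z_0·R_L) = √(50 × 253) = √12650

Z_qwt ≈ 112 Ω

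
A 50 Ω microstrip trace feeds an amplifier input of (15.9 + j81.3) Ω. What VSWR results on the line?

VSWR ≈ 11.7

Γ = (Z_L − Z_0)/(Z_L + Z_0) = (-34.1 + j81.3)/(65.9 + j81.3)
|Γ| = 88.2/105 = 0.842
VSWR = (1 + |Γ|)/(1 − |Γ|) = 1.84/0.158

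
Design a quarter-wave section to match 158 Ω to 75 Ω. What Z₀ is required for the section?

Z_qwt = √(Z_0·R_L) = √(75 × 158) = √11850

Z_qwt ≈ 109 Ω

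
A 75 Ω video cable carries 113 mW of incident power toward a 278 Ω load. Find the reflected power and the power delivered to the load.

Γ = (278 − 75)/(278 + 75) = 0.575
|Γ|² = 0.331
P_refl = |Γ|²·P_inc = 37.4 mW, P_del = (1 − |Γ|²)·P_inc = 75.6 mW

P_reflected ≈ 37.4 mW; P_delivered ≈ 75.6 mW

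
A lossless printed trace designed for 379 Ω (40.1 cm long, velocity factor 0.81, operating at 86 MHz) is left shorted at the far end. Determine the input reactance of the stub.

λ = v/f = 0.81·c / 86 MHz = 2.83 m
βl = 2π·l/λ = 2π × 0.142 = 51.1°
tan(βl) = 1.24
For a shorted stub, Z_in = jZ_0·tan(βl)

X_in ≈ 470 Ω (inductive)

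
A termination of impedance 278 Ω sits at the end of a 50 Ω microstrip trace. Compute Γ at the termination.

Γ = 0.695

Γ = (Z_L − Z_0)/(Z_L + Z_0) = (278 − 50)/(278 + 50) = 228/328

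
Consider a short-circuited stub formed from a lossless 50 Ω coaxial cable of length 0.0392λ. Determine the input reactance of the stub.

βl = 2π × 0.0392 = 14.1°
tan(βl) = 0.251
For a short-circuited stub, Z_in = jZ_0·tan(βl)

X_in ≈ 12.6 Ω (inductive)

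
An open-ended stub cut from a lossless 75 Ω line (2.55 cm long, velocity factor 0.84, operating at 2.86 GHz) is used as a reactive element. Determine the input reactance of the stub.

λ = v/f = 0.84·c / 2.86 GHz = 0.0881 m
βl = 2π·l/λ = 2π × 0.289 = 104°
tan(βl) = -3.96
For an open-ended stub, Z_in = −jZ_0·cot(βl) = −jZ_0/tan(βl)

X_in ≈ 19 Ω (inductive)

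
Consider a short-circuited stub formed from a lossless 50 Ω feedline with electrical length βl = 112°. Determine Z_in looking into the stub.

tan(βl) = -2.48
For a short-circuited stub, Z_in = jZ_0·tan(βl)

Z_in ≈ −j124 Ω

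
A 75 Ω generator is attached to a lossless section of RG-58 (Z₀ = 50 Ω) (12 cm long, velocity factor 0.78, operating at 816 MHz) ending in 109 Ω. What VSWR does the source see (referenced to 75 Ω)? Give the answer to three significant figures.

VSWR ≈ 1.98

λ = v/f = 0.78·c / 816 MHz = 0.287 m
βl = 2π·l/λ = 2π × 0.418 = 151°
tan(βl) = -0.562
Z_in = Z_0·(Z_L + jZ_0·tanβl)/(Z_0 + jZ_L·tanβl) = 57.3 + j42.2 Ω
Γ_s = (Z_in − Z_s)/(Z_in + Z_s) = (-17.7 + j42.2)/(132 + j42.2), |Γ_s| = 0.329
VSWR = (1 + |Γ_s|)/(1 − |Γ_s|)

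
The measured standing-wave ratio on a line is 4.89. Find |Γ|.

|Γ| = (S − 1)/(S + 1) = (4.89 − 1)/(4.89 + 1) = 3.89/5.89

|Γ| ≈ 0.66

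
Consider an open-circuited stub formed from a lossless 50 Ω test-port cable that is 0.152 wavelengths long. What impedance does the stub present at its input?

Z_in ≈ −j35.4 Ω

βl = 2π × 0.152 = 54.7°
tan(βl) = 1.41
For an open-circuited stub, Z_in = −jZ_0·cot(βl) = −jZ_0/tan(βl)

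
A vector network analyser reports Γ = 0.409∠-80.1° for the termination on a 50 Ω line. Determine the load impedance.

Z_L ≈ 40.6 − j39.2 Ω

Z_L = Z_0·(1 + Γ)/(1 − Γ) = 50·(1.07 − j0.403)/(0.93 + j0.403)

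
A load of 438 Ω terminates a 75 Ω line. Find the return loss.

RL ≈ 3 dB

Γ = (438 − 75)/(438 + 75) = 0.708
RL = −20·log₁₀|Γ| = −20·log₁₀(0.708)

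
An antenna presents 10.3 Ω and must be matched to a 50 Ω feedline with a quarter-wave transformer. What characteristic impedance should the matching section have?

Z_qwt ≈ 22.7 Ω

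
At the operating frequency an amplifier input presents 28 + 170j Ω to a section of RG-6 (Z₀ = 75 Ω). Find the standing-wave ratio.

VSWR ≈ 16.8

Γ = (Z_L − Z_0)/(Z_L + Z_0) = (-47 + j170)/(103 + j170)
|Γ| = 176/199 = 0.887
VSWR = (1 + |Γ|)/(1 − |Γ|) = 1.89/0.113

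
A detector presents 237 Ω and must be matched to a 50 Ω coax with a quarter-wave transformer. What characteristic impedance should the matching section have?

Z_qwt = √(Z_0·R_L) = √(50 × 237) = √11850

Z_qwt ≈ 109 Ω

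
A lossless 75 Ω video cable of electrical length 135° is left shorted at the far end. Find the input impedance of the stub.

Z_in ≈ −j75 Ω

tan(βl) = -1
For a shorted stub, Z_in = jZ_0·tan(βl)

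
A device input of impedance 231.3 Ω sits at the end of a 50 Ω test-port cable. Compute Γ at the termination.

Γ = 0.645

Γ = (Z_L − Z_0)/(Z_L + Z_0) = (231.3 − 50)/(231.3 + 50) = 181.3/281.3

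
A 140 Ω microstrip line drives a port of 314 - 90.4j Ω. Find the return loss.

RL ≈ 7.46 dB

Γ = (174 − j90.4)/(454 − j90.4), |Γ| = 0.424
RL = −20·log₁₀|Γ| = −20·log₁₀(0.424)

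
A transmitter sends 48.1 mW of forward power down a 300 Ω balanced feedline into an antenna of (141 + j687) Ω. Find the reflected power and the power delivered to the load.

P_reflected ≈ 35.9 mW; P_delivered ≈ 12.2 mW

|Γ| = |(-159 + j687)/(441 + j687)| = 0.864
|Γ|² = 0.746
P_refl = |Γ|²·P_inc = 35.9 mW, P_del = (1 − |Γ|²)·P_inc = 12.2 mW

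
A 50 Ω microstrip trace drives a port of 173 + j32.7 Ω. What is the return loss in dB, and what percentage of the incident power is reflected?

RL ≈ 4.96 dB; 31.9% of incident power reflected

Γ = (123 + j32.7)/(223 + j32.7), |Γ| = 0.565
RL = −20·log₁₀(0.565) = 4.96 dB
P_refl/P_inc = |Γ|² = 0.319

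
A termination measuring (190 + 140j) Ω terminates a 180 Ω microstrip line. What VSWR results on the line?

VSWR ≈ 2.1

Γ = (Z_L − Z_0)/(Z_L + Z_0) = (10 + j140)/(370 + j140)
|Γ| = 140/396 = 0.355
VSWR = (1 + |Γ|)/(1 − |Γ|) = 1.35/0.645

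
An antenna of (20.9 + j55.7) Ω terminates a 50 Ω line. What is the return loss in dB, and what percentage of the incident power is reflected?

Γ = (-29.1 + j55.7)/(70.9 + j55.7), |Γ| = 0.697
RL = −20·log₁₀(0.697) = 3.14 dB
P_refl/P_inc = |Γ|² = 0.486

RL ≈ 3.14 dB; 48.6% of incident power reflected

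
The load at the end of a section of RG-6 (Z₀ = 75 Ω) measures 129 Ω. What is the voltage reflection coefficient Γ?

Γ = 0.265

Γ = (Z_L − Z_0)/(Z_L + Z_0) = (129 − 75)/(129 + 75) = 54/204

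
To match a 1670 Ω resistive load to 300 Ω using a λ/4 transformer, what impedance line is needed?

Z_qwt = √(Z_0·R_L) = √(300 × 1670) = √501000

Z_qwt ≈ 708 Ω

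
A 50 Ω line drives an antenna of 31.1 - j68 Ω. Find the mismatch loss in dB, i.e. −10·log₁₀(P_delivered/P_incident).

Γ = (-18.9 − j68)/(81.1 − j68), |Γ| = 0.667
|Γ|² = 0.445, so P_del/P_inc = 1 − |Γ|² = 0.555
ML = −10·log₁₀(1 − |Γ|²)

mismatch loss ≈ 2.55 dB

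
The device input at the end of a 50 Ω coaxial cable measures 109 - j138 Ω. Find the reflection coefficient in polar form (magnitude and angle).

Γ ≈ 0.713 ∠ -25.9°

Γ = (Z_L − Z_0)/(Z_L + Z_0) = (59 − j138)/(159 − j138)
|Γ| = 150/211 = 0.713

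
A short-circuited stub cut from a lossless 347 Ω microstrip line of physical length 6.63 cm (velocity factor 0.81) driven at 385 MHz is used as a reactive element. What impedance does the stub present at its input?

λ = v/f = 0.81·c / 385 MHz = 0.631 m
βl = 2π·l/λ = 2π × 0.105 = 37.8°
tan(βl) = 0.776
For a short-circuited stub, Z_in = jZ_0·tan(βl)

Z_in ≈ +j269 Ω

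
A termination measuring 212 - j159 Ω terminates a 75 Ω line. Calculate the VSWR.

Γ = (Z_L − Z_0)/(Z_L + Z_0) = (137 − j159)/(287 − j159)
|Γ| = 210/328 = 0.64
VSWR = (1 + |Γ|)/(1 − |Γ|) = 1.64/0.36

VSWR ≈ 4.55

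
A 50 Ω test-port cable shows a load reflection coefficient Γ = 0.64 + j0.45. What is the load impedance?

Z_L ≈ 58.4 + j136 Ω

Z_L = Z_0·(1 + Γ)/(1 − Γ) = 50·(1.64 + j0.45)/(0.36 − j0.45)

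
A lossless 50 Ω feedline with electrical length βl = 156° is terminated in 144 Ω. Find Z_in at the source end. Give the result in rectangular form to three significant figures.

Z_in ≈ 65.3 + j61.4 Ω

tan(βl) = tan(156°) = -0.445
Z_in = Z_0·(Z_L + jZ_0·tanβl)/(Z_0 + jZ_L·tanβl)
     = 50·(144 − j22.3)/(50 − j64.1)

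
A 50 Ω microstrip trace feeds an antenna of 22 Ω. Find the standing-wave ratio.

VSWR ≈ 2.27

For a purely resistive load, VSWR = R_L/Z_0 or Z_0/R_L (whichever > 1) = 50/22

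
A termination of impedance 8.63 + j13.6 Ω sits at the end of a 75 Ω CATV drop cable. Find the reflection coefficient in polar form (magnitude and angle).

Γ ≈ 0.8 ∠ 159°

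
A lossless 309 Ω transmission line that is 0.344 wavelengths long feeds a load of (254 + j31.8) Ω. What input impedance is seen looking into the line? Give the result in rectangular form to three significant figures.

βl = 2π × 0.344 = 124°
tan(βl) = tan(124°) = -1.49
Z_in = Z_0·(Z_L + jZ_0·tanβl)/(Z_0 + jZ_L·tanβl)
     = 309·(254 − j429)/(356 − j379)

Z_in ≈ 289 − j64.8 Ω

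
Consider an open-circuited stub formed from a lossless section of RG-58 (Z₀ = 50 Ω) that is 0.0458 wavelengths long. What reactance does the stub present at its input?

βl = 2π × 0.0458 = 16.5°
tan(βl) = 0.296
For an open-circuited stub, Z_in = −jZ_0·cot(βl) = −jZ_0/tan(βl)

X_in ≈ -169 Ω (capacitive)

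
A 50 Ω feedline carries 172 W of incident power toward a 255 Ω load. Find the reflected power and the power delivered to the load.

P_reflected ≈ 77.7 W; P_delivered ≈ 94.3 W

Γ = (255 − 50)/(255 + 50) = 0.672
|Γ|² = 0.452
P_refl = |Γ|²·P_inc = 77.7 W, P_del = (1 − |Γ|²)·P_inc = 94.3 W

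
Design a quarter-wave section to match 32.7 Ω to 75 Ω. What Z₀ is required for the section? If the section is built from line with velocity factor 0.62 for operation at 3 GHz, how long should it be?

Z_qwt ≈ 49.5 Ω; length ≈ 1.55 cm

Z_qwt = √(Z_0·R_L) = √(75 × 32.7) = √2452
λ = 0.62·c/f = 0.062 m, so l = λ/4 = 0.0155 m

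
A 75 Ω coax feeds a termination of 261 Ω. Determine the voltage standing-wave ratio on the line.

VSWR ≈ 3.48

For a purely resistive load, VSWR = R_L/Z_0 or Z_0/R_L (whichever > 1) = 261/75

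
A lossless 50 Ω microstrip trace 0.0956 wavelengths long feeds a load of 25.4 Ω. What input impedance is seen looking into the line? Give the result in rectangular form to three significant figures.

Z_in ≈ 33.3 + j22.7 Ω

βl = 2π × 0.0956 = 34.4°
tan(βl) = tan(34.4°) = 0.685
Z_in = Z_0·(Z_L + jZ_0·tanβl)/(Z_0 + jZ_L·tanβl)
     = 50·(25.4 + j34.3)/(50 + j17.4)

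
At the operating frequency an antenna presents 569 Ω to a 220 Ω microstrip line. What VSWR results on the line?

VSWR ≈ 2.59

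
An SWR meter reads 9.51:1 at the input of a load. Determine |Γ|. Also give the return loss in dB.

|Γ| = (S − 1)/(S + 1) = (9.51 − 1)/(9.51 + 1) = 8.51/10.5
RL = −20·log₁₀|Γ| = −20·log₁₀(0.81)

|Γ| ≈ 0.81; return loss ≈ 1.83 dB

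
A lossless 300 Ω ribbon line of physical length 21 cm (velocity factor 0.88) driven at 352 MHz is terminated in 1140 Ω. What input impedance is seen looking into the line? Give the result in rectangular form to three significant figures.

λ = v/f = 0.88·c / 352 MHz = 0.75 m
βl = 2π·l/λ = 2π × 0.28 = 101°
tan(βl) = tan(101°) = -5.24
Z_in = Z_0·(Z_L + jZ_0·tanβl)/(Z_0 + jZ_L·tanβl)
     = 300·(1140 − j1570)/(300 − j5980)

Z_in ≈ 81.6 + j53.1 Ω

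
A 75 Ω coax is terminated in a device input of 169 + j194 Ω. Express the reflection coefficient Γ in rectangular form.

Γ ≈ 0.623 + j0.299

Γ = (Z_L − Z_0)/(Z_L + Z_0) = (94 + j194)/(244 + j194)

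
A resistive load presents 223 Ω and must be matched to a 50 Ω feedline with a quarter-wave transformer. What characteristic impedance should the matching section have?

Z_qwt ≈ 106 Ω

Z_qwt = √(Z_0·R_L) = √(50 × 223) = √11150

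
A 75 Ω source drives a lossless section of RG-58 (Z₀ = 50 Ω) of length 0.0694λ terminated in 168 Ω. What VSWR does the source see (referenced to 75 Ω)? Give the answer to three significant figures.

VSWR ≈ 2.78

βl = 2π × 0.0694 = 25°
tan(βl) = 0.466
Z_in = Z_0·(Z_L + jZ_0·tanβl)/(Z_0 + jZ_L·tanβl) = 59.2 − j69.5 Ω
Γ_s = (Z_in − Z_s)/(Z_in + Z_s) = (-15.8 − j69.5)/(134 − j69.5), |Γ_s| = 0.471
VSWR = (1 + |Γ_s|)/(1 − |Γ_s|)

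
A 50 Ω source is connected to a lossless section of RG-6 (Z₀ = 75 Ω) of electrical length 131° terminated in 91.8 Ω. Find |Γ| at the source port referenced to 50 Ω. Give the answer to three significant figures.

|Γ| ≈ 0.212

tan(βl) = -1.15
Z_in = Z_0·(Z_L + jZ_0·tanβl)/(Z_0 + jZ_L·tanβl) = 71.5 + j14.4 Ω
Γ_s = (Z_in − Z_s)/(Z_in + Z_s) = (21.5 + j14.4)/(122 + j14.4), |Γ_s| = 0.212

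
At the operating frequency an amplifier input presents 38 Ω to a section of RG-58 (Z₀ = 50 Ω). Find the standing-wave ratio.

VSWR ≈ 1.32

For a purely resistive load, VSWR = R_L/Z_0 or Z_0/R_L (whichever > 1) = 50/38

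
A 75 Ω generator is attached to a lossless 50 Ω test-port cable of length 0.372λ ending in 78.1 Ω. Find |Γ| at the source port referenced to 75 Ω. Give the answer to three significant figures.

βl = 2π × 0.372 = 134°
tan(βl) = -1.04
Z_in = Z_0·(Z_L + jZ_0·tanβl)/(Z_0 + jZ_L·tanβl) = 44.7 + j20.6 Ω
Γ_s = (Z_in − Z_s)/(Z_in + Z_s) = (-30.3 + j20.6)/(120 + j20.6), |Γ_s| = 0.302

|Γ| ≈ 0.302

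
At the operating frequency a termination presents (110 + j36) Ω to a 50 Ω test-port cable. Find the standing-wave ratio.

Γ = (Z_L − Z_0)/(Z_L + Z_0) = (60 + j36)/(160 + j36)
|Γ| = 70/164 = 0.427
VSWR = (1 + |Γ|)/(1 − |Γ|) = 1.43/0.573

VSWR ≈ 2.49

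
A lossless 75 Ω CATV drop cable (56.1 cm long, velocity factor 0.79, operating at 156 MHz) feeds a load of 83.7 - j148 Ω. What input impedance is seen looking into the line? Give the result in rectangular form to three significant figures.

Z_in ≈ 66.9 + j132 Ω

λ = v/f = 0.79·c / 156 MHz = 1.52 m
βl = 2π·l/λ = 2π × 0.369 = 133°
tan(βl) = tan(133°) = -1.07
Z_in = Z_0·(Z_L + jZ_0·tanβl)/(Z_0 + jZ_L·tanβl)
     = 75·(83.7 − j229)/(-84.1 − j90)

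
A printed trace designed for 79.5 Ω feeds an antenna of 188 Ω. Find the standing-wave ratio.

VSWR ≈ 2.36

Γ = (188 − 79.5)/(188 + 79.5) = 0.406
VSWR = (1 + 0.406)/(1 − 0.406)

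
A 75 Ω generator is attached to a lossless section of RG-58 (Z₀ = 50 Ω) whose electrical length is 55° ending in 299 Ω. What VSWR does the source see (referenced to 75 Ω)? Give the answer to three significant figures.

VSWR ≈ 7.35

tan(βl) = 1.43
Z_in = Z_0·(Z_L + jZ_0·tanβl)/(Z_0 + jZ_L·tanβl) = 12.3 − j33.6 Ω
Γ_s = (Z_in − Z_s)/(Z_in + Z_s) = (-62.7 − j33.6)/(87.3 − j33.6), |Γ_s| = 0.761
VSWR = (1 + |Γ_s|)/(1 − |Γ_s|)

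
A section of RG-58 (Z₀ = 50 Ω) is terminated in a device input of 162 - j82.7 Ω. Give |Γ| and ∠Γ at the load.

Γ ≈ 0.612 ∠ -15.1°

Γ = (Z_L − Z_0)/(Z_L + Z_0) = (112 − j82.7)/(212 − j82.7)
|Γ| = 139/228 = 0.612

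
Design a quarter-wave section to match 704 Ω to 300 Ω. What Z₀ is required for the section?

Z_qwt = √(Z_0·R_L) = √(300 × 704) = √211200

Z_qwt ≈ 460 Ω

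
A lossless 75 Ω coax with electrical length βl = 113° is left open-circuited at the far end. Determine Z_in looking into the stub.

Z_in ≈ +j31.8 Ω

tan(βl) = -2.36
For an open-circuited stub, Z_in = −jZ_0·cot(βl) = −jZ_0/tan(βl)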